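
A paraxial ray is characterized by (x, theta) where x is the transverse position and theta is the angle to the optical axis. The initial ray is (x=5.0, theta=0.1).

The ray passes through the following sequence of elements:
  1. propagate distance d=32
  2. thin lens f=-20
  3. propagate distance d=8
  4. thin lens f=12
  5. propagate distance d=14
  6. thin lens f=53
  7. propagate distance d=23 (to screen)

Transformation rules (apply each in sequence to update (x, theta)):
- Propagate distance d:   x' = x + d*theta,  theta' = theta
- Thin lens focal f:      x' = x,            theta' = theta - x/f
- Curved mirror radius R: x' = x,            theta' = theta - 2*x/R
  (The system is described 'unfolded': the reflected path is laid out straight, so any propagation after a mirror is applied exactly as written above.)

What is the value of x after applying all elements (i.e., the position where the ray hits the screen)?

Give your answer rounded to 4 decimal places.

Initial: x=5.0000 theta=0.1000
After 1 (propagate distance d=32): x=8.2000 theta=0.1000
After 2 (thin lens f=-20): x=8.2000 theta=0.5100
After 3 (propagate distance d=8): x=12.2800 theta=0.5100
After 4 (thin lens f=12): x=12.2800 theta=-77/150 (≈-0.5133)
After 5 (propagate distance d=14): x=382/75 (≈5.0933) theta=-77/150 (≈-0.5133)
After 6 (thin lens f=53): x=382/75 (≈5.0933) theta=-323/530 (≈-0.6094)
After 7 (propagate distance d=23 (to screen)): x=-70943/7950 (≈-8.9236) theta=-323/530 (≈-0.6094)
Rounded to 4 decimal places: x = -8.9236

Answer: -8.9236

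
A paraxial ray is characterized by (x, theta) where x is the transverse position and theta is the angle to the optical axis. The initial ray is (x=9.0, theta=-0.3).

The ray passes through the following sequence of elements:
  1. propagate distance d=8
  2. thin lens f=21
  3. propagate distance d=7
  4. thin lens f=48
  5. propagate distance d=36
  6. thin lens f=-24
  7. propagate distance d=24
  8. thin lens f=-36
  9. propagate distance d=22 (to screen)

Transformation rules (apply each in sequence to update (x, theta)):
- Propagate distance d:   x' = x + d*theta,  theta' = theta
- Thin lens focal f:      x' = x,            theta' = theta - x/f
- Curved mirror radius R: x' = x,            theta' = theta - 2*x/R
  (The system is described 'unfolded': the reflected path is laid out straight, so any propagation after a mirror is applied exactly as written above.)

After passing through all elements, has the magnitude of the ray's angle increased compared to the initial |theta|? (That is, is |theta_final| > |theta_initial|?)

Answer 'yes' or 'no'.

Answer: yes

Derivation:
Initial: x=9.0000 theta=-0.3000
After 1 (propagate distance d=8): x=6.6000 theta=-0.3000
After 2 (thin lens f=21): x=6.6000 theta=-43/70 (≈-0.6143)
After 3 (propagate distance d=7): x=2.3000 theta=-43/70 (≈-0.6143)
After 4 (thin lens f=48): x=2.3000 theta=-445/672 (≈-0.6622)
After 5 (propagate distance d=36): x=-6031/280 (≈-21.5393) theta=-445/672 (≈-0.6622)
After 6 (thin lens f=-24): x=-6031/280 (≈-21.5393) theta=-10481/6720 (≈-1.5597)
After 7 (propagate distance d=24): x=-2064/35 (≈-58.9714) theta=-10481/6720 (≈-1.5597)
After 8 (thin lens f=-36): x=-2064/35 (≈-58.9714) theta=-7163/2240 (≈-3.1978)
After 9 (propagate distance d=22 (to screen)): x=-144841/1120 (≈-129.3223) theta=-7163/2240 (≈-3.1978)
|theta_initial|=0.3000 |theta_final|=7163/2240 (≈3.1978) -> increased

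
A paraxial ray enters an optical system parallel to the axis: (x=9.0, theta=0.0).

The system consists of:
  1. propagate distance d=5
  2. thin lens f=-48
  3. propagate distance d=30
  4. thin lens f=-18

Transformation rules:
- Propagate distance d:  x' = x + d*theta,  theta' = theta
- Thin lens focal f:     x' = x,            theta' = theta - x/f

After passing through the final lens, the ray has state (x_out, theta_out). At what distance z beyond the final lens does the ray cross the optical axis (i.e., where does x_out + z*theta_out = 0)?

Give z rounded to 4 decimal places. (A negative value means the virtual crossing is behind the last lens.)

Answer: -14.6250

Derivation:
Initial: x=9.0000 theta=0.0000
After 1 (propagate distance d=5): x=9.0000 theta=0.0000
After 2 (thin lens f=-48): x=9.0000 theta=0.1875
After 3 (propagate distance d=30): x=14.6250 theta=0.1875
After 4 (thin lens f=-18): x=14.6250 theta=1.0000
z_focus = -x_out/theta_out = -(14.6250)/(1.0000) = -14.6250
Rounded to 4 decimal places: z = -14.6250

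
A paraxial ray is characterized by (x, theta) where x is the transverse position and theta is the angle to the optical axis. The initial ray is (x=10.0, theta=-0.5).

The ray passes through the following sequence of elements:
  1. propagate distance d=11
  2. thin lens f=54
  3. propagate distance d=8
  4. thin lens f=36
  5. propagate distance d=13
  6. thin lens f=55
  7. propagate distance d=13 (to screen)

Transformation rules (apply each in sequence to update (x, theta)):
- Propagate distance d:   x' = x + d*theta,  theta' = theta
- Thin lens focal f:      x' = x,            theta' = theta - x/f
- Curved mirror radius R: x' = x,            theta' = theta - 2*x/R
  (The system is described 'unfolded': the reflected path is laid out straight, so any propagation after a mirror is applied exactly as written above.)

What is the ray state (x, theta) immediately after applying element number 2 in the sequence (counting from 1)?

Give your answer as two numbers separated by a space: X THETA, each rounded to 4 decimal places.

Answer: 4.5000 -0.5833

Derivation:
Initial: x=10.0000 theta=-0.5000
After 1 (propagate distance d=11): x=4.5000 theta=-0.5000
After 2 (thin lens f=54): x=4.5000 theta=-7/12 (≈-0.5833)
Rounded to 4 decimal places: x = 4.5000, theta = -0.5833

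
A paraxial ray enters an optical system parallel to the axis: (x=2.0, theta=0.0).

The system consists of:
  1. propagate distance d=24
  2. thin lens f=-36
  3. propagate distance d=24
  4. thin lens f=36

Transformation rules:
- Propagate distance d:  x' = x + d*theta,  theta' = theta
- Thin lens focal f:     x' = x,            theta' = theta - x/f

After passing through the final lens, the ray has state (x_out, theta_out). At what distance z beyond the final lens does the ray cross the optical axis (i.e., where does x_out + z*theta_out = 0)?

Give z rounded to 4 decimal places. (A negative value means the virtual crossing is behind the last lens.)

Answer: 90.0000

Derivation:
Initial: x=2.0000 theta=0.0000
After 1 (propagate distance d=24): x=2.0000 theta=0.0000
After 2 (thin lens f=-36): x=2.0000 theta=1/18 (≈0.0556)
After 3 (propagate distance d=24): x=10/3 (≈3.3333) theta=1/18 (≈0.0556)
After 4 (thin lens f=36): x=10/3 (≈3.3333) theta=-1/27 (≈-0.0370)
z_focus = -x_out/theta_out = -(10/3)/(-1/27) = 90.0000
Rounded to 4 decimal places: z = 90.0000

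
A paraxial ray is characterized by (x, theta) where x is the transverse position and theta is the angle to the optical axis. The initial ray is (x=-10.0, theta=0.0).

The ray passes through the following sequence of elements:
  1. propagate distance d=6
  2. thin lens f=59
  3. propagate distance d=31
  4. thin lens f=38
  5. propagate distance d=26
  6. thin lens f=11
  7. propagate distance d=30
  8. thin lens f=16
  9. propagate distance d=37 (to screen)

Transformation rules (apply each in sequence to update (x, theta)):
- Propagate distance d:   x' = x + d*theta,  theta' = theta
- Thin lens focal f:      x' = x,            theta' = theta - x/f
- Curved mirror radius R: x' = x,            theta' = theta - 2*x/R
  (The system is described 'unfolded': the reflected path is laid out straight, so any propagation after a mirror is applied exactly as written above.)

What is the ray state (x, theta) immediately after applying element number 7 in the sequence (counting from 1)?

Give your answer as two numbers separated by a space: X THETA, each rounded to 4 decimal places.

Initial: x=-10.0000 theta=0.0000
After 1 (propagate distance d=6): x=-10.0000 theta=0.0000
After 2 (thin lens f=59): x=-10.0000 theta=10/59 (≈0.1695)
After 3 (propagate distance d=31): x=-280/59 (≈-4.7458) theta=10/59 (≈0.1695)
After 4 (thin lens f=38): x=-280/59 (≈-4.7458) theta=330/1121 (≈0.2944)
After 5 (propagate distance d=26): x=3260/1121 (≈2.9081) theta=330/1121 (≈0.2944)
After 6 (thin lens f=11): x=3260/1121 (≈2.9081) theta=370/12331 (≈0.0300)
After 7 (propagate distance d=30): x=46960/12331 (≈3.8083) theta=370/12331 (≈0.0300)
Rounded to 4 decimal places: x = 3.8083, theta = 0.0300

Answer: 3.8083 0.0300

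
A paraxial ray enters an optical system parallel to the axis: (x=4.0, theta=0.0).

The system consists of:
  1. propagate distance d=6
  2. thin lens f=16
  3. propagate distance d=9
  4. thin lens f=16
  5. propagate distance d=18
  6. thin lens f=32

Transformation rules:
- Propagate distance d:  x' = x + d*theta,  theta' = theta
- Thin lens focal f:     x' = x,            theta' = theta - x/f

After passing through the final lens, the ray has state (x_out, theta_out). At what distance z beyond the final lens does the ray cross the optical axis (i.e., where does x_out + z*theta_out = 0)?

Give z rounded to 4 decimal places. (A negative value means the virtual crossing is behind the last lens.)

Answer: -22.2673

Derivation:
Initial: x=4.0000 theta=0.0000
After 1 (propagate distance d=6): x=4.0000 theta=0.0000
After 2 (thin lens f=16): x=4.0000 theta=-0.2500
After 3 (propagate distance d=9): x=1.7500 theta=-0.2500
After 4 (thin lens f=16): x=1.7500 theta=-23/64 (≈-0.3594)
After 5 (propagate distance d=18): x=-151/32 (≈-4.7188) theta=-23/64 (≈-0.3594)
After 6 (thin lens f=32): x=-151/32 (≈-4.7188) theta=-217/1024 (≈-0.2119)
z_focus = -x_out/theta_out = -(-151/32)/(-217/1024) = -4832/217 ≈ -22.2673
Rounded to 4 decimal places: z = -22.2673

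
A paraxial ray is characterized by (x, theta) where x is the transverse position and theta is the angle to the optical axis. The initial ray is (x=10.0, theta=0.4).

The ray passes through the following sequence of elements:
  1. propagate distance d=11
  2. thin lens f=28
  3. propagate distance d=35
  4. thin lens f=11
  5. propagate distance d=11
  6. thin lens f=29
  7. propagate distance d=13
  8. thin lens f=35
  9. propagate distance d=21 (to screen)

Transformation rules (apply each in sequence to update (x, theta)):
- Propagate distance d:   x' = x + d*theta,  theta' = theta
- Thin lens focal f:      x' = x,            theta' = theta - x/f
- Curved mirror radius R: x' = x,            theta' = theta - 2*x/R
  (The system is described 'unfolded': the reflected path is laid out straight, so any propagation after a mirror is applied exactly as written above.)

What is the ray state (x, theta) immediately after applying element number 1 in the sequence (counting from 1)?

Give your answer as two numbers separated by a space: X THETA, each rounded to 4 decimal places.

Answer: 14.4000 0.4000

Derivation:
Initial: x=10.0000 theta=0.4000
After 1 (propagate distance d=11): x=14.4000 theta=0.4000
Rounded to 4 decimal places: x = 14.4000, theta = 0.4000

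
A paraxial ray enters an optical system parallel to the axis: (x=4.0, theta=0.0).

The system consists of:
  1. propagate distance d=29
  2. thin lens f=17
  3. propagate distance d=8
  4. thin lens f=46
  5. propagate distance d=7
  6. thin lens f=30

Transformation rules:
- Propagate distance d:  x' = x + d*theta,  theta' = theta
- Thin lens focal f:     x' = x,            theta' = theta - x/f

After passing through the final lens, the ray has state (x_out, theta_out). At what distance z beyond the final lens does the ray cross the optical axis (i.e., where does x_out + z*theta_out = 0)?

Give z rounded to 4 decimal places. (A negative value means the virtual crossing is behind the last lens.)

Answer: 0.5182

Derivation:
Initial: x=4.0000 theta=0.0000
After 1 (propagate distance d=29): x=4.0000 theta=0.0000
After 2 (thin lens f=17): x=4.0000 theta=-4/17 (≈-0.2353)
After 3 (propagate distance d=8): x=36/17 (≈2.1176) theta=-4/17 (≈-0.2353)
After 4 (thin lens f=46): x=36/17 (≈2.1176) theta=-110/391 (≈-0.2813)
After 5 (propagate distance d=7): x=58/391 (≈0.1483) theta=-110/391 (≈-0.2813)
After 6 (thin lens f=30): x=58/391 (≈0.1483) theta=-73/255 (≈-0.2863)
z_focus = -x_out/theta_out = -(58/391)/(-73/255) = 870/1679 ≈ 0.5182
Rounded to 4 decimal places: z = 0.5182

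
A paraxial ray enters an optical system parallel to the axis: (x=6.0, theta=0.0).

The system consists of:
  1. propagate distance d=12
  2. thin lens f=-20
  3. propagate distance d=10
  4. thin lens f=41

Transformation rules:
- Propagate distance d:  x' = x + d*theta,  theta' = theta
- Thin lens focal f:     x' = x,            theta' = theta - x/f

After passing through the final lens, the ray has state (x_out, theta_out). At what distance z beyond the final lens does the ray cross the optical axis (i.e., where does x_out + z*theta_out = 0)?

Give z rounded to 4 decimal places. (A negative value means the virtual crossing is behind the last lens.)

Answer: -111.8182

Derivation:
Initial: x=6.0000 theta=0.0000
After 1 (propagate distance d=12): x=6.0000 theta=0.0000
After 2 (thin lens f=-20): x=6.0000 theta=0.3000
After 3 (propagate distance d=10): x=9.0000 theta=0.3000
After 4 (thin lens f=41): x=9.0000 theta=33/410 (≈0.0805)
z_focus = -x_out/theta_out = -(9.0000)/(33/410) = -1230/11 ≈ -111.8182
Rounded to 4 decimal places: z = -111.8182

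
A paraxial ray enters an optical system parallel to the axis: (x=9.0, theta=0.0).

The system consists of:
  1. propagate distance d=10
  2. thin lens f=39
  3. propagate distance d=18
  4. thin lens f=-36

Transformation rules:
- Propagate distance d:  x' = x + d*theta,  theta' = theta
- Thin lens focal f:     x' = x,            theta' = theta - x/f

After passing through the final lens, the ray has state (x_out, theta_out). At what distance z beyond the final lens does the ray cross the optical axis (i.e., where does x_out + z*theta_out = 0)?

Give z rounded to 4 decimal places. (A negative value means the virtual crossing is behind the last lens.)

Answer: 50.4000

Derivation:
Initial: x=9.0000 theta=0.0000
After 1 (propagate distance d=10): x=9.0000 theta=0.0000
After 2 (thin lens f=39): x=9.0000 theta=-3/13 (≈-0.2308)
After 3 (propagate distance d=18): x=63/13 (≈4.8462) theta=-3/13 (≈-0.2308)
After 4 (thin lens f=-36): x=63/13 (≈4.8462) theta=-5/52 (≈-0.0962)
z_focus = -x_out/theta_out = -(63/13)/(-5/52) = 50.4000
Rounded to 4 decimal places: z = 50.4000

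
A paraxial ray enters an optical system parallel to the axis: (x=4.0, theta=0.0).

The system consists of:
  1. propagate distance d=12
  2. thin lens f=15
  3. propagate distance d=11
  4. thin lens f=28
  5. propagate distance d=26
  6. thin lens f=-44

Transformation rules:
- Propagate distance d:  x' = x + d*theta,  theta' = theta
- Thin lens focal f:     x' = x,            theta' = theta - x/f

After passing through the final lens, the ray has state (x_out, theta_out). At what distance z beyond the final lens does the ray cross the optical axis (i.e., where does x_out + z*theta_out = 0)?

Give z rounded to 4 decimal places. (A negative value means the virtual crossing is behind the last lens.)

Initial: x=4.0000 theta=0.0000
After 1 (propagate distance d=12): x=4.0000 theta=0.0000
After 2 (thin lens f=15): x=4.0000 theta=-4/15 (≈-0.2667)
After 3 (propagate distance d=11): x=16/15 (≈1.0667) theta=-4/15 (≈-0.2667)
After 4 (thin lens f=28): x=16/15 (≈1.0667) theta=-32/105 (≈-0.3048)
After 5 (propagate distance d=26): x=-48/7 (≈-6.8571) theta=-32/105 (≈-0.3048)
After 6 (thin lens f=-44): x=-48/7 (≈-6.8571) theta=-76/165 (≈-0.4606)
z_focus = -x_out/theta_out = -(-48/7)/(-76/165) = -1980/133 ≈ -14.8872
Rounded to 4 decimal places: z = -14.8872

Answer: -14.8872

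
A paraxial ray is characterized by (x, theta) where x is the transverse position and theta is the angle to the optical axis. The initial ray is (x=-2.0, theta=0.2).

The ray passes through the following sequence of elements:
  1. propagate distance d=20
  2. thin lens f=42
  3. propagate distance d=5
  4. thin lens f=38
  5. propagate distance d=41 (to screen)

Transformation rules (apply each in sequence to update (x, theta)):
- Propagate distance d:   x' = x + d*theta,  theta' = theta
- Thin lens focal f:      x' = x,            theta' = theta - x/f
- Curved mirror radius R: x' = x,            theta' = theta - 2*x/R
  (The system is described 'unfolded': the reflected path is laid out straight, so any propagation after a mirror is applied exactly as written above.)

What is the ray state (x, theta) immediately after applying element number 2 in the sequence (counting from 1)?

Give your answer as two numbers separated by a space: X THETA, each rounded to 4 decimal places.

Initial: x=-2.0000 theta=0.2000
After 1 (propagate distance d=20): x=2.0000 theta=0.2000
After 2 (thin lens f=42): x=2.0000 theta=16/105 (≈0.1524)
Rounded to 4 decimal places: x = 2.0000, theta = 0.1524

Answer: 2.0000 0.1524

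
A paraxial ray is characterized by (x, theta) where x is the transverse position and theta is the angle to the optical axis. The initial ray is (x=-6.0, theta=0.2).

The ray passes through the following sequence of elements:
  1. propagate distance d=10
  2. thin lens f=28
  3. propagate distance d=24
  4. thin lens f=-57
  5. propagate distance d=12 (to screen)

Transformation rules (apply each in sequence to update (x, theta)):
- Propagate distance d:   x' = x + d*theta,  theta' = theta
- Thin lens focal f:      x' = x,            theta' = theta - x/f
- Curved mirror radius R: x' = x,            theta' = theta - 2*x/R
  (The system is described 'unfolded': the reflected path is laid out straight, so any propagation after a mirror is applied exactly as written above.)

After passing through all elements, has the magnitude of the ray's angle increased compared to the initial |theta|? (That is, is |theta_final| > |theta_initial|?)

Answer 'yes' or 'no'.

Answer: yes

Derivation:
Initial: x=-6.0000 theta=0.2000
After 1 (propagate distance d=10): x=-4.0000 theta=0.2000
After 2 (thin lens f=28): x=-4.0000 theta=12/35 (≈0.3429)
After 3 (propagate distance d=24): x=148/35 (≈4.2286) theta=12/35 (≈0.3429)
After 4 (thin lens f=-57): x=148/35 (≈4.2286) theta=832/1995 (≈0.4170)
After 5 (propagate distance d=12 (to screen)): x=1228/133 (≈9.2331) theta=832/1995 (≈0.4170)
|theta_initial|=0.2000 |theta_final|=832/1995 (≈0.4170) -> increased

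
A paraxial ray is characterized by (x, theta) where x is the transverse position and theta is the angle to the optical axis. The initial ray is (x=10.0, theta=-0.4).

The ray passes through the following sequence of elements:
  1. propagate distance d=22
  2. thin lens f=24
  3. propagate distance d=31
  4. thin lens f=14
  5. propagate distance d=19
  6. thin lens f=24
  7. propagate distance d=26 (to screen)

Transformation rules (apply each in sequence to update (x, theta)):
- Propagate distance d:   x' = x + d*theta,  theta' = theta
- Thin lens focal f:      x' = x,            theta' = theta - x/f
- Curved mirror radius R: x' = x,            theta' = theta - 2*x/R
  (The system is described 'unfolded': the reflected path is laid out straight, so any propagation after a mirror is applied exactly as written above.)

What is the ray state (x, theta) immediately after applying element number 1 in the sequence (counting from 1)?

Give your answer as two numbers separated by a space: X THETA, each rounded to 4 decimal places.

Answer: 1.2000 -0.4000

Derivation:
Initial: x=10.0000 theta=-0.4000
After 1 (propagate distance d=22): x=1.2000 theta=-0.4000
Rounded to 4 decimal places: x = 1.2000, theta = -0.4000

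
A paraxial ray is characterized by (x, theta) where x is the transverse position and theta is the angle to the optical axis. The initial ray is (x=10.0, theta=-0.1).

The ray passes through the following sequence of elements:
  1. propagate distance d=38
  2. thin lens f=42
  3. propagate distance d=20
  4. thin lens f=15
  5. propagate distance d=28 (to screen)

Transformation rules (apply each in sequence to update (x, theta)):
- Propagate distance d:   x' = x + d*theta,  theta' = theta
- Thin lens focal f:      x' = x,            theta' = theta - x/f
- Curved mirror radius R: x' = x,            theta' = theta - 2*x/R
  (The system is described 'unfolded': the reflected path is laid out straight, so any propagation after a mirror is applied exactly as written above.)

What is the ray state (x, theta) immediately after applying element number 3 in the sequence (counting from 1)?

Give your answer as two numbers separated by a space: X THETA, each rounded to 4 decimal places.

Answer: 1.2476 -0.2476

Derivation:
Initial: x=10.0000 theta=-0.1000
After 1 (propagate distance d=38): x=6.2000 theta=-0.1000
After 2 (thin lens f=42): x=6.2000 theta=-26/105 (≈-0.2476)
After 3 (propagate distance d=20): x=131/105 (≈1.2476) theta=-26/105 (≈-0.2476)
Rounded to 4 decimal places: x = 1.2476, theta = -0.2476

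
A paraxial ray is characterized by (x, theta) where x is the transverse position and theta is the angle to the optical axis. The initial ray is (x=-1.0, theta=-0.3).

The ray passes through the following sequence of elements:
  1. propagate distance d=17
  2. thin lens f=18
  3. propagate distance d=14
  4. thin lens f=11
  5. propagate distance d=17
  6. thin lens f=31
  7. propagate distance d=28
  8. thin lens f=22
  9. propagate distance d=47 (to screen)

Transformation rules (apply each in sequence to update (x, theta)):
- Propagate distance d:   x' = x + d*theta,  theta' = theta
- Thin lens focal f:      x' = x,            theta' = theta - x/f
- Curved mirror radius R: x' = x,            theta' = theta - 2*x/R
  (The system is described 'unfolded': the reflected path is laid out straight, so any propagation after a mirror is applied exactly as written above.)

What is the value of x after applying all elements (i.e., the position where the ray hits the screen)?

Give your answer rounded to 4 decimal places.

Answer: 2.2554

Derivation:
Initial: x=-1.0000 theta=-0.3000
After 1 (propagate distance d=17): x=-6.1000 theta=-0.3000
After 2 (thin lens f=18): x=-6.1000 theta=7/180 (≈0.0389)
After 3 (propagate distance d=14): x=-50/9 (≈-5.5556) theta=7/180 (≈0.0389)
After 4 (thin lens f=11): x=-50/9 (≈-5.5556) theta=359/660 (≈0.5439)
After 5 (propagate distance d=17): x=7309/1980 (≈3.6914) theta=359/660 (≈0.5439)
After 6 (thin lens f=31): x=7309/1980 (≈3.6914) theta=13039/30690 (≈0.4249)
After 7 (propagate distance d=28): x=106307/6820 (≈15.5875) theta=13039/30690 (≈0.4249)
After 8 (thin lens f=22): x=106307/6820 (≈15.5875) theta=-383047/1350360 (≈-0.2837)
After 9 (propagate distance d=47 (to screen)): x=3045577/1350360 (≈2.2554) theta=-383047/1350360 (≈-0.2837)
Rounded to 4 decimal places: x = 2.2554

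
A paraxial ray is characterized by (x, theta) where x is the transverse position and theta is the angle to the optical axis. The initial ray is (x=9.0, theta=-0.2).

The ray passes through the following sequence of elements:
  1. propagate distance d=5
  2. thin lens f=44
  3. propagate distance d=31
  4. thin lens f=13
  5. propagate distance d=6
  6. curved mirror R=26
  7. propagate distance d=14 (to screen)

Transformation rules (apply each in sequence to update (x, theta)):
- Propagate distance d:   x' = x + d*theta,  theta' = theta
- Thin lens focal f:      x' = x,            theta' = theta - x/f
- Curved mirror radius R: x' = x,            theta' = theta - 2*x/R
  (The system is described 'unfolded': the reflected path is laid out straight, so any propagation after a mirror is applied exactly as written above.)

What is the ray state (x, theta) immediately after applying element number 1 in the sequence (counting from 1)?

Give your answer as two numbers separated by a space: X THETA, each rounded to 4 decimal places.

Initial: x=9.0000 theta=-0.2000
After 1 (propagate distance d=5): x=8.0000 theta=-0.2000
Rounded to 4 decimal places: x = 8.0000, theta = -0.2000

Answer: 8.0000 -0.2000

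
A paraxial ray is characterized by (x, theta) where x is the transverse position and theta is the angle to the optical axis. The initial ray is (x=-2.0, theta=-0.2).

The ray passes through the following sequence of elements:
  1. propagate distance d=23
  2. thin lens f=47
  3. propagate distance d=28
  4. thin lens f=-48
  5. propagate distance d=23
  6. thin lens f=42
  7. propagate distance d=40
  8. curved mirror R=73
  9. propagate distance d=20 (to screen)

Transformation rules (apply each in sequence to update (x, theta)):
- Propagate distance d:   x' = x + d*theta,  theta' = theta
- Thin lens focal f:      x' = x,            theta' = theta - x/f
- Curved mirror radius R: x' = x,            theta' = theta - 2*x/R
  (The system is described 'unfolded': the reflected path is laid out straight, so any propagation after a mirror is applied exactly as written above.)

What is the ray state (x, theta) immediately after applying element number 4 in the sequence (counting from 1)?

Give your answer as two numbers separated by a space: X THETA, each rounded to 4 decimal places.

Answer: -8.2681 -0.2318

Derivation:
Initial: x=-2.0000 theta=-0.2000
After 1 (propagate distance d=23): x=-6.6000 theta=-0.2000
After 2 (thin lens f=47): x=-6.6000 theta=-14/235 (≈-0.0596)
After 3 (propagate distance d=28): x=-1943/235 (≈-8.2681) theta=-14/235 (≈-0.0596)
After 4 (thin lens f=-48): x=-1943/235 (≈-8.2681) theta=-523/2256 (≈-0.2318)
Rounded to 4 decimal places: x = -8.2681, theta = -0.2318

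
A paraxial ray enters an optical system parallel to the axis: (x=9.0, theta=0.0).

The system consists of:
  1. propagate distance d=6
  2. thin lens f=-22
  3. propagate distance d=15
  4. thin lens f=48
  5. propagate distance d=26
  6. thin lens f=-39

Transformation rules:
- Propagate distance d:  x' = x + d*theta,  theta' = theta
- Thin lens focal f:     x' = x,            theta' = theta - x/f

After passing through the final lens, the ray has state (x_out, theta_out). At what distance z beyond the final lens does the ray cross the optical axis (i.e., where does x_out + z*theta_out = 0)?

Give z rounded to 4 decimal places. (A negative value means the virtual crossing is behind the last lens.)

Answer: -32.2834

Derivation:
Initial: x=9.0000 theta=0.0000
After 1 (propagate distance d=6): x=9.0000 theta=0.0000
After 2 (thin lens f=-22): x=9.0000 theta=9/22 (≈0.4091)
After 3 (propagate distance d=15): x=333/22 (≈15.1364) theta=9/22 (≈0.4091)
After 4 (thin lens f=48): x=333/22 (≈15.1364) theta=3/32 (≈0.0938)
After 5 (propagate distance d=26): x=3093/176 (≈17.5739) theta=3/32 (≈0.0938)
After 6 (thin lens f=-39): x=3093/176 (≈17.5739) theta=2491/4576 (≈0.5444)
z_focus = -x_out/theta_out = -(3093/176)/(2491/4576) = -80418/2491 ≈ -32.2834
Rounded to 4 decimal places: z = -32.2834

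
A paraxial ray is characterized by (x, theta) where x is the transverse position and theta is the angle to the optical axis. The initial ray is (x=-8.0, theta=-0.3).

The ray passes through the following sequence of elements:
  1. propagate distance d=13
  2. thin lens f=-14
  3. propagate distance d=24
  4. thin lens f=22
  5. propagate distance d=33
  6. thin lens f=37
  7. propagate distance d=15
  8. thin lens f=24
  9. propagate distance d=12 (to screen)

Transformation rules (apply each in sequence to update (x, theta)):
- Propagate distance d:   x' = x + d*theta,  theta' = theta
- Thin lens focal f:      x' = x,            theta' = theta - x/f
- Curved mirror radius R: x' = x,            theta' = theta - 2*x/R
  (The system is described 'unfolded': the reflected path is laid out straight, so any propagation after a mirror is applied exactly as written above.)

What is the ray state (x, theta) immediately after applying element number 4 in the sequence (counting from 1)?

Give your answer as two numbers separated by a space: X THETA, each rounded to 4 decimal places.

Initial: x=-8.0000 theta=-0.3000
After 1 (propagate distance d=13): x=-11.9000 theta=-0.3000
After 2 (thin lens f=-14): x=-11.9000 theta=-1.1500
After 3 (propagate distance d=24): x=-39.5000 theta=-1.1500
After 4 (thin lens f=22): x=-39.5000 theta=71/110 (≈0.6455)
Rounded to 4 decimal places: x = -39.5000, theta = 0.6455

Answer: -39.5000 0.6455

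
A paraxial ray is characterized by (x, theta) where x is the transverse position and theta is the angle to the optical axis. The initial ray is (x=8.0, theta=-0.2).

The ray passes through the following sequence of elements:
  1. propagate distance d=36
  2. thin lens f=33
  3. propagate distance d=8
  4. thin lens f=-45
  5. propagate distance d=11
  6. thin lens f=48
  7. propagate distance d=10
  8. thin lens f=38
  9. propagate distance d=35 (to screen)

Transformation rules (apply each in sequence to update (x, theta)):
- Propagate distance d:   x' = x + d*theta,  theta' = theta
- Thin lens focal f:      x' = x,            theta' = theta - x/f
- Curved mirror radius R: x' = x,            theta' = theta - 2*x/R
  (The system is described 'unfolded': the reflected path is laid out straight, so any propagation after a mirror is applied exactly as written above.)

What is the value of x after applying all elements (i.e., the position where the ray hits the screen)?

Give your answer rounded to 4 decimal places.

Answer: -6.3470

Derivation:
Initial: x=8.0000 theta=-0.2000
After 1 (propagate distance d=36): x=0.8000 theta=-0.2000
After 2 (thin lens f=33): x=0.8000 theta=-37/165 (≈-0.2242)
After 3 (propagate distance d=8): x=-164/165 (≈-0.9939) theta=-37/165 (≈-0.2242)
After 4 (thin lens f=-45): x=-164/165 (≈-0.9939) theta=-1829/7425 (≈-0.2463)
After 5 (propagate distance d=11): x=-27499/7425 (≈-3.7036) theta=-1829/7425 (≈-0.2463)
After 6 (thin lens f=48): x=-27499/7425 (≈-3.7036) theta=-60293/356400 (≈-0.1692)
After 7 (propagate distance d=10): x=-961441/178200 (≈-5.3953) theta=-60293/356400 (≈-0.1692)
After 8 (thin lens f=38): x=-961441/178200 (≈-5.3953) theta=-92063/3385800 (≈-0.0272)
After 9 (propagate distance d=35 (to screen)): x=-2686198/423225 (≈-6.3470) theta=-92063/3385800 (≈-0.0272)
Rounded to 4 decimal places: x = -6.3470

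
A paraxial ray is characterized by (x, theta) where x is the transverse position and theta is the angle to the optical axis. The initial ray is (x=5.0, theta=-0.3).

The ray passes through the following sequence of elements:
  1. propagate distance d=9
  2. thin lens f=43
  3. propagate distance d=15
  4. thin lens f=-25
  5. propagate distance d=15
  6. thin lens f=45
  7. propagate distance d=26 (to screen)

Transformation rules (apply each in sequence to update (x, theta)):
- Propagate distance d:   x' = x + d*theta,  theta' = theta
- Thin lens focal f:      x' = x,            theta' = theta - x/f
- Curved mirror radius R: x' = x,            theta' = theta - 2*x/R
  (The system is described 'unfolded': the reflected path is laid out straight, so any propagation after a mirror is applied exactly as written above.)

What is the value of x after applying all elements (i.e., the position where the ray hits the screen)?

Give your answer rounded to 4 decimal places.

Initial: x=5.0000 theta=-0.3000
After 1 (propagate distance d=9): x=2.3000 theta=-0.3000
After 2 (thin lens f=43): x=2.3000 theta=-76/215 (≈-0.3535)
After 3 (propagate distance d=15): x=-1291/430 (≈-3.0023) theta=-76/215 (≈-0.3535)
After 4 (thin lens f=-25): x=-1291/430 (≈-3.0023) theta=-5091/10750 (≈-0.4736)
After 5 (propagate distance d=15): x=-10864/1075 (≈-10.1060) theta=-5091/10750 (≈-0.4736)
After 6 (thin lens f=45): x=-10864/1075 (≈-10.1060) theta=-24091/96750 (≈-0.2490)
After 7 (propagate distance d=26 (to screen)): x=-802063/48375 (≈-16.5801) theta=-24091/96750 (≈-0.2490)
Rounded to 4 decimal places: x = -16.5801

Answer: -16.5801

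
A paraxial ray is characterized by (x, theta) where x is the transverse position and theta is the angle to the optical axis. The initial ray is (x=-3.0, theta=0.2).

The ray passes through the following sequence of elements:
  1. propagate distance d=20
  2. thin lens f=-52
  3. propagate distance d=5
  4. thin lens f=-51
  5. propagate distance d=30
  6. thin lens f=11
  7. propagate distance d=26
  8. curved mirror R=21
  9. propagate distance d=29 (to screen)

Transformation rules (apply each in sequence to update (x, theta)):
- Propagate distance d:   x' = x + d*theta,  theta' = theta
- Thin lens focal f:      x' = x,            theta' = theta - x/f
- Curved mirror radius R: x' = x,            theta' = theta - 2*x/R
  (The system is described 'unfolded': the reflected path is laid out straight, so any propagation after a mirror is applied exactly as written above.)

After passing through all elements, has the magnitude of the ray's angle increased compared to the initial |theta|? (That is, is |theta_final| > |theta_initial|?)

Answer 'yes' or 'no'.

Initial: x=-3.0000 theta=0.2000
After 1 (propagate distance d=20): x=1.0000 theta=0.2000
After 2 (thin lens f=-52): x=1.0000 theta=57/260 (≈0.2192)
After 3 (propagate distance d=5): x=109/52 (≈2.0962) theta=57/260 (≈0.2192)
After 4 (thin lens f=-51): x=109/52 (≈2.0962) theta=863/3315 (≈0.2603)
After 5 (propagate distance d=30): x=8757/884 (≈9.9061) theta=863/3315 (≈0.2603)
After 6 (thin lens f=11): x=8757/884 (≈9.9061) theta=-93383/145860 (≈-0.6402)
After 7 (propagate distance d=26): x=-983053/145860 (≈-6.7397) theta=-93383/145860 (≈-0.6402)
After 8 (curved mirror R=21): x=-983053/145860 (≈-6.7397) theta=5063/3063060 (≈0.0017)
After 9 (propagate distance d=29 (to screen)): x=-10248643/1531530 (≈-6.6918) theta=5063/3063060 (≈0.0017)
|theta_initial|=0.2000 |theta_final|=5063/3063060 (≈0.0017) -> not increased

Answer: no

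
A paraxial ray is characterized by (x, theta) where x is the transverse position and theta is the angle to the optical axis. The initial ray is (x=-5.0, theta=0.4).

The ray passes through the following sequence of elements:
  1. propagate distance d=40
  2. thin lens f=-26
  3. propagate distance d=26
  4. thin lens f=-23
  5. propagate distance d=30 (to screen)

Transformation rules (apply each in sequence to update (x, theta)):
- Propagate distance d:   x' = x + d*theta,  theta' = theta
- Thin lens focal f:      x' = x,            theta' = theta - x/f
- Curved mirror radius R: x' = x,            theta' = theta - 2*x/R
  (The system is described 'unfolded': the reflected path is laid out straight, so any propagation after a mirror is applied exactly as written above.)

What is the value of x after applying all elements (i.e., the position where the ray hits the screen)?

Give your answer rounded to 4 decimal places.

Initial: x=-5.0000 theta=0.4000
After 1 (propagate distance d=40): x=11.0000 theta=0.4000
After 2 (thin lens f=-26): x=11.0000 theta=107/130 (≈0.8231)
After 3 (propagate distance d=26): x=32.4000 theta=107/130 (≈0.8231)
After 4 (thin lens f=-23): x=32.4000 theta=6673/2990 (≈2.2318)
After 5 (propagate distance d=30 (to screen)): x=148533/1495 (≈99.3532) theta=6673/2990 (≈2.2318)
Rounded to 4 decimal places: x = 99.3532

Answer: 99.3532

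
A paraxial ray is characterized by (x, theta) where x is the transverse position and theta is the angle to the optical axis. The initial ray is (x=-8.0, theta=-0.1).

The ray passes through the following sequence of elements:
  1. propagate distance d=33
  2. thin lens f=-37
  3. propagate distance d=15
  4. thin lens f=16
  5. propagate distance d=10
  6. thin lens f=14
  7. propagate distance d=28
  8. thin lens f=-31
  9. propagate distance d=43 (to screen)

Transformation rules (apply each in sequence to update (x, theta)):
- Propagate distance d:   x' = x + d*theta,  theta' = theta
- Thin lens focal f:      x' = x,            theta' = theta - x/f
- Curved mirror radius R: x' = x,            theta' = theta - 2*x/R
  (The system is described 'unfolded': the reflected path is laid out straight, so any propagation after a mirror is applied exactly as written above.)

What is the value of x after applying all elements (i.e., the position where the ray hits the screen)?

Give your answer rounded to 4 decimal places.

Answer: 132.4978

Derivation:
Initial: x=-8.0000 theta=-0.1000
After 1 (propagate distance d=33): x=-11.3000 theta=-0.1000
After 2 (thin lens f=-37): x=-11.3000 theta=-15/37 (≈-0.4054)
After 3 (propagate distance d=15): x=-6431/370 (≈-17.3811) theta=-15/37 (≈-0.4054)
After 4 (thin lens f=16): x=-6431/370 (≈-17.3811) theta=4031/5920 (≈0.6809)
After 5 (propagate distance d=10): x=-31293/2960 (≈-10.5720) theta=4031/5920 (≈0.6809)
After 6 (thin lens f=14): x=-31293/2960 (≈-10.5720) theta=5951/4144 (≈1.4361)
After 7 (propagate distance d=28): x=29.6375 theta=5951/4144 (≈1.4361)
After 8 (thin lens f=-31): x=29.6375 theta=768247/321160 (≈2.3921)
After 9 (propagate distance d=43 (to screen)): x=85106001/642320 (≈132.4978) theta=768247/321160 (≈2.3921)
Rounded to 4 decimal places: x = 132.4978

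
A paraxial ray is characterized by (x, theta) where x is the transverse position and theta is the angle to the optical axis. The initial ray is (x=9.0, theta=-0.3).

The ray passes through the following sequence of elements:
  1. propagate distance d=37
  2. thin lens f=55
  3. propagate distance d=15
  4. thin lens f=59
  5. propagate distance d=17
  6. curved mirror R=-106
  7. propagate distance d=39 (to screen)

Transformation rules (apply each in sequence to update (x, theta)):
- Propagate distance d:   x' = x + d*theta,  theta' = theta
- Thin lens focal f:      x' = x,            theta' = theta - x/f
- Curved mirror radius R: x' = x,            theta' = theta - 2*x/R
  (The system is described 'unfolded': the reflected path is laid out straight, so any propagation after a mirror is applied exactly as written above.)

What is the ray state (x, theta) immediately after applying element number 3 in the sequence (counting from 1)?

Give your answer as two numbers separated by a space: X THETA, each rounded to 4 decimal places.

Answer: -6.0273 -0.2618

Derivation:
Initial: x=9.0000 theta=-0.3000
After 1 (propagate distance d=37): x=-2.1000 theta=-0.3000
After 2 (thin lens f=55): x=-2.1000 theta=-72/275 (≈-0.2618)
After 3 (propagate distance d=15): x=-663/110 (≈-6.0273) theta=-72/275 (≈-0.2618)
Rounded to 4 decimal places: x = -6.0273, theta = -0.2618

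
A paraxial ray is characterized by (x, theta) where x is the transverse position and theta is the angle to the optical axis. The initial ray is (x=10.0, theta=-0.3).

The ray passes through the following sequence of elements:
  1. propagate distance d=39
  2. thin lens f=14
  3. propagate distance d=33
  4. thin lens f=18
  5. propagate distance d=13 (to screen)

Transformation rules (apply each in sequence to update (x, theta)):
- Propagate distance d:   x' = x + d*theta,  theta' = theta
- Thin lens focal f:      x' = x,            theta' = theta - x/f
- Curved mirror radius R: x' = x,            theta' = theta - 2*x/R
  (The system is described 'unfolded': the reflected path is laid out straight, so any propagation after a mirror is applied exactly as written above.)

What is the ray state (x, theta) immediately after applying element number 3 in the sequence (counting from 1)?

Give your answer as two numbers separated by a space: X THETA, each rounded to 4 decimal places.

Answer: -7.5929 -0.1786

Derivation:
Initial: x=10.0000 theta=-0.3000
After 1 (propagate distance d=39): x=-1.7000 theta=-0.3000
After 2 (thin lens f=14): x=-1.7000 theta=-5/28 (≈-0.1786)
After 3 (propagate distance d=33): x=-1063/140 (≈-7.5929) theta=-5/28 (≈-0.1786)
Rounded to 4 decimal places: x = -7.5929, theta = -0.1786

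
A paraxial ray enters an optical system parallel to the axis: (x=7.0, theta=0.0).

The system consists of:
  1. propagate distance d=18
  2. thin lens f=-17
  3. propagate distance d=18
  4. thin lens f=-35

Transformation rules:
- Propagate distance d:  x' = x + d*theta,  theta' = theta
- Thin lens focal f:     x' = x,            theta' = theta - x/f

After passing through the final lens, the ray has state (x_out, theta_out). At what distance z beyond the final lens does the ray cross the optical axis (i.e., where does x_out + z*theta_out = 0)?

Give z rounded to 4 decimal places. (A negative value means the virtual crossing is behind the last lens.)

Answer: -17.5000

Derivation:
Initial: x=7.0000 theta=0.0000
After 1 (propagate distance d=18): x=7.0000 theta=0.0000
After 2 (thin lens f=-17): x=7.0000 theta=7/17 (≈0.4118)
After 3 (propagate distance d=18): x=245/17 (≈14.4118) theta=7/17 (≈0.4118)
After 4 (thin lens f=-35): x=245/17 (≈14.4118) theta=14/17 (≈0.8235)
z_focus = -x_out/theta_out = -(245/17)/(14/17) = -17.5000
Rounded to 4 decimal places: z = -17.5000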